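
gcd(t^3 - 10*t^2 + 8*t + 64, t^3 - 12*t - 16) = t^2 - 2*t - 8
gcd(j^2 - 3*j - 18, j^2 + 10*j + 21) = j + 3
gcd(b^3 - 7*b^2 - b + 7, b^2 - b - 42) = b - 7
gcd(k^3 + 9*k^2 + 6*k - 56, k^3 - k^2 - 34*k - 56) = k + 4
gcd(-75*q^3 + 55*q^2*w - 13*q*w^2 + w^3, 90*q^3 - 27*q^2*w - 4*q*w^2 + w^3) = 3*q - w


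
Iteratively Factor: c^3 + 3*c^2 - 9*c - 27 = (c + 3)*(c^2 - 9) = (c + 3)^2*(c - 3)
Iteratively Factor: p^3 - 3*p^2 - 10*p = (p + 2)*(p^2 - 5*p) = (p - 5)*(p + 2)*(p)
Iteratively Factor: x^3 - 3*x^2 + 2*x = (x - 1)*(x^2 - 2*x) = (x - 2)*(x - 1)*(x)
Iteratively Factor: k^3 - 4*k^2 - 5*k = (k + 1)*(k^2 - 5*k) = (k - 5)*(k + 1)*(k)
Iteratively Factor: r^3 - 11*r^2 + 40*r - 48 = (r - 4)*(r^2 - 7*r + 12) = (r - 4)*(r - 3)*(r - 4)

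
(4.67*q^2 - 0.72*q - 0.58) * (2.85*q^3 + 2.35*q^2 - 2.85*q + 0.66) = 13.3095*q^5 + 8.9225*q^4 - 16.6545*q^3 + 3.7712*q^2 + 1.1778*q - 0.3828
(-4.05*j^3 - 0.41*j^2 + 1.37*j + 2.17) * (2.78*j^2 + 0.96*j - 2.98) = -11.259*j^5 - 5.0278*j^4 + 15.484*j^3 + 8.5696*j^2 - 1.9994*j - 6.4666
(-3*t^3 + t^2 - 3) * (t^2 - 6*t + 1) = -3*t^5 + 19*t^4 - 9*t^3 - 2*t^2 + 18*t - 3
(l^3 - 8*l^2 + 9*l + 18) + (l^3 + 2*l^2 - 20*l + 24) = 2*l^3 - 6*l^2 - 11*l + 42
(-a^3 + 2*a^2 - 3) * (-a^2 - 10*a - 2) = a^5 + 8*a^4 - 18*a^3 - a^2 + 30*a + 6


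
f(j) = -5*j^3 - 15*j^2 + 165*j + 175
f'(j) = -15*j^2 - 30*j + 165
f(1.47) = 369.25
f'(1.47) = 88.49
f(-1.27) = -48.50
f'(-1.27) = 178.91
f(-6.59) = -132.82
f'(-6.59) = -288.72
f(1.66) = 384.69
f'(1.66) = 73.87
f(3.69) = 328.39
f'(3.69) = -149.94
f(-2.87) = -303.90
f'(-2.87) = 127.55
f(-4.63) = -414.24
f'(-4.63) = -17.65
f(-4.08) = -408.31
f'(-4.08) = 37.70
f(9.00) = -3200.00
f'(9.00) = -1320.00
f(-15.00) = 11200.00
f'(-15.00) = -2760.00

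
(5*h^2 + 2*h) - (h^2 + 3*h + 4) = 4*h^2 - h - 4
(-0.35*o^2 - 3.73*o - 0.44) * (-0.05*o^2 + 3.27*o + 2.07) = 0.0175*o^4 - 0.958*o^3 - 12.8996*o^2 - 9.1599*o - 0.9108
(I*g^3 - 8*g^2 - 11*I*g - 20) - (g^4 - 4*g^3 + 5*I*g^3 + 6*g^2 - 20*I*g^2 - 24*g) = -g^4 + 4*g^3 - 4*I*g^3 - 14*g^2 + 20*I*g^2 + 24*g - 11*I*g - 20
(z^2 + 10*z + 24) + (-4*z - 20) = z^2 + 6*z + 4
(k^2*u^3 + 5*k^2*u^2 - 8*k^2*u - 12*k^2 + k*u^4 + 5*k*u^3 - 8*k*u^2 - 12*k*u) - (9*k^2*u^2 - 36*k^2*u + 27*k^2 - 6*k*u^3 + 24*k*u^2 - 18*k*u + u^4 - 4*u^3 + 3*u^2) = k^2*u^3 - 4*k^2*u^2 + 28*k^2*u - 39*k^2 + k*u^4 + 11*k*u^3 - 32*k*u^2 + 6*k*u - u^4 + 4*u^3 - 3*u^2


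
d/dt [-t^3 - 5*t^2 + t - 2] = -3*t^2 - 10*t + 1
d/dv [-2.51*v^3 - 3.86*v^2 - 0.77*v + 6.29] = -7.53*v^2 - 7.72*v - 0.77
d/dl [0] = 0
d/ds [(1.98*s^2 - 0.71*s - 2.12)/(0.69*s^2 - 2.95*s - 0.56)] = (-5.3511*s^2 + 0.708*s - 5.8564)/(0.4761*s^4 - 4.071*s^3 + 7.9297*s^2 + 3.304*s + 0.3136)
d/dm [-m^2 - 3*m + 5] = -2*m - 3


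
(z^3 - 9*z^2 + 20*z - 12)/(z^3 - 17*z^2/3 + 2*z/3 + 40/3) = 3*(z^2 - 7*z + 6)/(3*z^2 - 11*z - 20)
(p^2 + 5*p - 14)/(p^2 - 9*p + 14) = (p + 7)/(p - 7)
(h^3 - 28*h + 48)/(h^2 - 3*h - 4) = (h^2 + 4*h - 12)/(h + 1)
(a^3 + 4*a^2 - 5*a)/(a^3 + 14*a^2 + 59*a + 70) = a*(a - 1)/(a^2 + 9*a + 14)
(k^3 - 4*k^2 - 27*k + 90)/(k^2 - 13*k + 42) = (k^2 + 2*k - 15)/(k - 7)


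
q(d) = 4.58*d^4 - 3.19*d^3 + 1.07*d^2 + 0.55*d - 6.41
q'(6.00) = 3625.99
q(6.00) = 5282.05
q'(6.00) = 3625.99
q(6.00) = 5282.05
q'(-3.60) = -985.92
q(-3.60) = 923.57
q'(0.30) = 0.83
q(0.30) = -6.20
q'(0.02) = 0.59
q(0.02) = -6.40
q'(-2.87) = -517.50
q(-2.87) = 386.97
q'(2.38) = 198.41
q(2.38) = 104.91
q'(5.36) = 2558.19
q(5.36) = 3316.33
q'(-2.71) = -440.15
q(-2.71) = 310.47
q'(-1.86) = -154.43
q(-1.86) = 71.61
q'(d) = 18.32*d^3 - 9.57*d^2 + 2.14*d + 0.55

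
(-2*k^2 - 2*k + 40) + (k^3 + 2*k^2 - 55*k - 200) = k^3 - 57*k - 160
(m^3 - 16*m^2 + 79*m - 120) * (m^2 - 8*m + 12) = m^5 - 24*m^4 + 219*m^3 - 944*m^2 + 1908*m - 1440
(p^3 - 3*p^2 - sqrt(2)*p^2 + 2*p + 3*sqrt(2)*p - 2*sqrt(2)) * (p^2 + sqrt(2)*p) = p^5 - 3*p^4 + 6*p^2 - 4*p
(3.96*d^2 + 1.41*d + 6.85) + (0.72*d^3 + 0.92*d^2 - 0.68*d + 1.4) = 0.72*d^3 + 4.88*d^2 + 0.73*d + 8.25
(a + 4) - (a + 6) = -2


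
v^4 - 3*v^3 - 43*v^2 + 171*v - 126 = (v - 6)*(v - 3)*(v - 1)*(v + 7)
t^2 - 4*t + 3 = (t - 3)*(t - 1)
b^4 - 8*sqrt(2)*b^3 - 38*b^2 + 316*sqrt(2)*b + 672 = (b - 7*sqrt(2))*(b - 6*sqrt(2))*(b + sqrt(2))*(b + 4*sqrt(2))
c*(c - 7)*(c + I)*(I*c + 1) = I*c^4 - 7*I*c^3 + I*c^2 - 7*I*c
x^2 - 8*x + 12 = (x - 6)*(x - 2)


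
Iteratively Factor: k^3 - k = (k)*(k^2 - 1) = k*(k + 1)*(k - 1)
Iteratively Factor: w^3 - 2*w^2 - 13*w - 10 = (w + 1)*(w^2 - 3*w - 10) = (w - 5)*(w + 1)*(w + 2)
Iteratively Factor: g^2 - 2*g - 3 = (g + 1)*(g - 3)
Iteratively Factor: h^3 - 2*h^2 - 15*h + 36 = (h - 3)*(h^2 + h - 12) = (h - 3)^2*(h + 4)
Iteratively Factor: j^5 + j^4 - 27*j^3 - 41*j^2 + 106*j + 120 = (j - 5)*(j^4 + 6*j^3 + 3*j^2 - 26*j - 24) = (j - 5)*(j + 1)*(j^3 + 5*j^2 - 2*j - 24) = (j - 5)*(j + 1)*(j + 3)*(j^2 + 2*j - 8) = (j - 5)*(j - 2)*(j + 1)*(j + 3)*(j + 4)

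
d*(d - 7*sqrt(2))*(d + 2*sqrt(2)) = d^3 - 5*sqrt(2)*d^2 - 28*d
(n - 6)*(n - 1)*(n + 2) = n^3 - 5*n^2 - 8*n + 12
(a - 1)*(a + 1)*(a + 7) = a^3 + 7*a^2 - a - 7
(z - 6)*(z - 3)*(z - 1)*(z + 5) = z^4 - 5*z^3 - 23*z^2 + 117*z - 90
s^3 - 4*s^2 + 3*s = s*(s - 3)*(s - 1)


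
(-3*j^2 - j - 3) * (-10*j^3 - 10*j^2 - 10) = 30*j^5 + 40*j^4 + 40*j^3 + 60*j^2 + 10*j + 30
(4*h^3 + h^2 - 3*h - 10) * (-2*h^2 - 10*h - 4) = -8*h^5 - 42*h^4 - 20*h^3 + 46*h^2 + 112*h + 40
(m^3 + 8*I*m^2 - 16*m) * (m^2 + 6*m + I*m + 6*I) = m^5 + 6*m^4 + 9*I*m^4 - 24*m^3 + 54*I*m^3 - 144*m^2 - 16*I*m^2 - 96*I*m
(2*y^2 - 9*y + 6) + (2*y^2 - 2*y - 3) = 4*y^2 - 11*y + 3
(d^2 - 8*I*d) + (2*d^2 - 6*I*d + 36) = 3*d^2 - 14*I*d + 36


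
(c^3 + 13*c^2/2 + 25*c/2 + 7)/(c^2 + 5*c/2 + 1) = (2*c^2 + 9*c + 7)/(2*c + 1)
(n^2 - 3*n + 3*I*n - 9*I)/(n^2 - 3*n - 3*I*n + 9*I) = (n + 3*I)/(n - 3*I)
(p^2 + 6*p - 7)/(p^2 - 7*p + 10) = (p^2 + 6*p - 7)/(p^2 - 7*p + 10)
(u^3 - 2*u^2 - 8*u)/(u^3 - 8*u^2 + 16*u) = (u + 2)/(u - 4)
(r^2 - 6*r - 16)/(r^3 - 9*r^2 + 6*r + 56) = (r - 8)/(r^2 - 11*r + 28)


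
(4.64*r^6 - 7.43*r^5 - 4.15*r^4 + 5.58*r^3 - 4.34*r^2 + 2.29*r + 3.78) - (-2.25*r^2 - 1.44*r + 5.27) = 4.64*r^6 - 7.43*r^5 - 4.15*r^4 + 5.58*r^3 - 2.09*r^2 + 3.73*r - 1.49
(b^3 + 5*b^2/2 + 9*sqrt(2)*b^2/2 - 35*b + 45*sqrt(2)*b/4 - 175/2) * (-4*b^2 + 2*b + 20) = -4*b^5 - 18*sqrt(2)*b^4 - 8*b^4 - 36*sqrt(2)*b^3 + 165*b^3 + 225*sqrt(2)*b^2/2 + 330*b^2 - 875*b + 225*sqrt(2)*b - 1750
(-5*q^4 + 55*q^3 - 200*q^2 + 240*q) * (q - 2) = -5*q^5 + 65*q^4 - 310*q^3 + 640*q^2 - 480*q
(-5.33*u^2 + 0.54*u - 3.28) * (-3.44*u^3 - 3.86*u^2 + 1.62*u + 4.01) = 18.3352*u^5 + 18.7162*u^4 + 0.564199999999998*u^3 - 7.8377*u^2 - 3.1482*u - 13.1528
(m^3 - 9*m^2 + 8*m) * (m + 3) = m^4 - 6*m^3 - 19*m^2 + 24*m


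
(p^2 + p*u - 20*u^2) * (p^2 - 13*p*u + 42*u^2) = p^4 - 12*p^3*u + 9*p^2*u^2 + 302*p*u^3 - 840*u^4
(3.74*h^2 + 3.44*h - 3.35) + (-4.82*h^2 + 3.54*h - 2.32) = -1.08*h^2 + 6.98*h - 5.67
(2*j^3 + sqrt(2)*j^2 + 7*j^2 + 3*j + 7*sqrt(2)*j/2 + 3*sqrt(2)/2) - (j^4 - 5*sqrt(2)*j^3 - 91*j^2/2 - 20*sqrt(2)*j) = -j^4 + 2*j^3 + 5*sqrt(2)*j^3 + sqrt(2)*j^2 + 105*j^2/2 + 3*j + 47*sqrt(2)*j/2 + 3*sqrt(2)/2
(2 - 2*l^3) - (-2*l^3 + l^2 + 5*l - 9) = -l^2 - 5*l + 11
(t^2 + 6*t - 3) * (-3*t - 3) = -3*t^3 - 21*t^2 - 9*t + 9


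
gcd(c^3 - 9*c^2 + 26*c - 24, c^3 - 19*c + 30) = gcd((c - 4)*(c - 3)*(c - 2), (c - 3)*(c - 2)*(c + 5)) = c^2 - 5*c + 6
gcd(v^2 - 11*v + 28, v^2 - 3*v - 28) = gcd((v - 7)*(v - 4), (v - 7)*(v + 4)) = v - 7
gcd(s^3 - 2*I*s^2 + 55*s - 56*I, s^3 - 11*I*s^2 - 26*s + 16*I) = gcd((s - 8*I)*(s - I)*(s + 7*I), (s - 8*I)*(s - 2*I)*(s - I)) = s^2 - 9*I*s - 8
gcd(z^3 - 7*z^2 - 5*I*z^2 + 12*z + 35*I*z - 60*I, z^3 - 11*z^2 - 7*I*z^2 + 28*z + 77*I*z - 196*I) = z - 4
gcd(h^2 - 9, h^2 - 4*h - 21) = h + 3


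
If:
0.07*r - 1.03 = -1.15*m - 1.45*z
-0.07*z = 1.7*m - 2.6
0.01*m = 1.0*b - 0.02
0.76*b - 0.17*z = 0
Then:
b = 0.04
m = 1.52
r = -13.57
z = 0.16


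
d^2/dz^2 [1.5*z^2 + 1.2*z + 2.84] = 3.00000000000000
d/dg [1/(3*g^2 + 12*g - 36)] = 2*(-g - 2)/(3*(g^2 + 4*g - 12)^2)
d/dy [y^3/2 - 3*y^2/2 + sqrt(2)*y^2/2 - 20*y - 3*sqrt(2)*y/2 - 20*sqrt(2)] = 3*y^2/2 - 3*y + sqrt(2)*y - 20 - 3*sqrt(2)/2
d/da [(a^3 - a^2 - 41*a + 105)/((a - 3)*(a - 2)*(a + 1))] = 3*(-a^2 + 22*a - 13)/(a^4 - 2*a^3 - 3*a^2 + 4*a + 4)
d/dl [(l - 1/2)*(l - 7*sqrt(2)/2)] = 2*l - 7*sqrt(2)/2 - 1/2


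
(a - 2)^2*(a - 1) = a^3 - 5*a^2 + 8*a - 4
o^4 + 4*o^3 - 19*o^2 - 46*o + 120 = (o - 3)*(o - 2)*(o + 4)*(o + 5)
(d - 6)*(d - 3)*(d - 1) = d^3 - 10*d^2 + 27*d - 18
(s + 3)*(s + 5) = s^2 + 8*s + 15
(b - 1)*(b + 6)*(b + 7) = b^3 + 12*b^2 + 29*b - 42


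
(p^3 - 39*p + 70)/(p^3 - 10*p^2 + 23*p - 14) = (p^2 + 2*p - 35)/(p^2 - 8*p + 7)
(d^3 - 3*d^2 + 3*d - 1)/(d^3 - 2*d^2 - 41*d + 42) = (d^2 - 2*d + 1)/(d^2 - d - 42)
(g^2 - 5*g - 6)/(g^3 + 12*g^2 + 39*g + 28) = (g - 6)/(g^2 + 11*g + 28)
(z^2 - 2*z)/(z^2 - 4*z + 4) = z/(z - 2)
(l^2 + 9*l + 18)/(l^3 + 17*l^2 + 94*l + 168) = (l + 3)/(l^2 + 11*l + 28)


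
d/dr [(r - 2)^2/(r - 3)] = (r^2 - 6*r + 8)/(r^2 - 6*r + 9)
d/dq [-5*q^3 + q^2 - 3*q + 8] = -15*q^2 + 2*q - 3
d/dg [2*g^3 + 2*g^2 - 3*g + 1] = 6*g^2 + 4*g - 3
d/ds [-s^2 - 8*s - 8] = -2*s - 8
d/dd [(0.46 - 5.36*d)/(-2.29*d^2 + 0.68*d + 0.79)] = (-12.2744*d^2 + 2.1068*d - 4.5472)/(5.2441*d^4 - 3.1144*d^3 - 3.1558*d^2 + 1.0744*d + 0.6241)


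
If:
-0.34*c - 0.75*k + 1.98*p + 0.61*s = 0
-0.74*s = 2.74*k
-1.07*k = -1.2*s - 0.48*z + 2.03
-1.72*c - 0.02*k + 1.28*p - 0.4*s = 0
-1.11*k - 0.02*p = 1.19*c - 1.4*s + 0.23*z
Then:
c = -0.19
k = -0.08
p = -0.16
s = 0.31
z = 3.27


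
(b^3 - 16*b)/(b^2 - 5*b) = (b^2 - 16)/(b - 5)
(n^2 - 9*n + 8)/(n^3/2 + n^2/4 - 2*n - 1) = 4*(n^2 - 9*n + 8)/(2*n^3 + n^2 - 8*n - 4)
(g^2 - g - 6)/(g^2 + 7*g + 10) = (g - 3)/(g + 5)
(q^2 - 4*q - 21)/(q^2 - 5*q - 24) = (q - 7)/(q - 8)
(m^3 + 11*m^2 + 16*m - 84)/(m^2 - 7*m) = (m^3 + 11*m^2 + 16*m - 84)/(m*(m - 7))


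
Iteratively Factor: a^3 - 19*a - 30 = (a - 5)*(a^2 + 5*a + 6) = (a - 5)*(a + 3)*(a + 2)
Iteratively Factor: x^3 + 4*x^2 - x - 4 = (x + 4)*(x^2 - 1) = (x - 1)*(x + 4)*(x + 1)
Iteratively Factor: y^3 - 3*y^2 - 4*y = (y + 1)*(y^2 - 4*y) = (y - 4)*(y + 1)*(y)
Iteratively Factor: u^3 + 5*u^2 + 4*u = (u + 1)*(u^2 + 4*u) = u*(u + 1)*(u + 4)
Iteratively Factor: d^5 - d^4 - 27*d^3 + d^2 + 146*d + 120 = (d + 4)*(d^4 - 5*d^3 - 7*d^2 + 29*d + 30) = (d - 3)*(d + 4)*(d^3 - 2*d^2 - 13*d - 10) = (d - 3)*(d + 2)*(d + 4)*(d^2 - 4*d - 5) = (d - 3)*(d + 1)*(d + 2)*(d + 4)*(d - 5)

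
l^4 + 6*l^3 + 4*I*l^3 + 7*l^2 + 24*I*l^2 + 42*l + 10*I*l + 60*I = (l + 6)*(l - 2*I)*(l + I)*(l + 5*I)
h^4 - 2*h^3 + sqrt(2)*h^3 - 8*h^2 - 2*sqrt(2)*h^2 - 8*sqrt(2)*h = h*(h - 4)*(h + 2)*(h + sqrt(2))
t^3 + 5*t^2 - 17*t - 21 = (t - 3)*(t + 1)*(t + 7)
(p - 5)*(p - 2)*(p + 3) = p^3 - 4*p^2 - 11*p + 30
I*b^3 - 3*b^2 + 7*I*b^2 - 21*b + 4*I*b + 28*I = (b + 7)*(b + 4*I)*(I*b + 1)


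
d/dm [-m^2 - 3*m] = -2*m - 3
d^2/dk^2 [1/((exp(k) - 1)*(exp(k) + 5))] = 4*(exp(3*k) + 3*exp(2*k) + 9*exp(k) + 5)*exp(k)/(exp(6*k) + 12*exp(5*k) + 33*exp(4*k) - 56*exp(3*k) - 165*exp(2*k) + 300*exp(k) - 125)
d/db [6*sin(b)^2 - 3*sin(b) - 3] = 3*(4*sin(b) - 1)*cos(b)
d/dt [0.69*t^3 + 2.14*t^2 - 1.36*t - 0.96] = 2.07*t^2 + 4.28*t - 1.36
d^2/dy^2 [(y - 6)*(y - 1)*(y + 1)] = 6*y - 12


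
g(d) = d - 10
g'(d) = 1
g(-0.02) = -10.02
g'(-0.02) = 1.00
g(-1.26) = -11.26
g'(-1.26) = 1.00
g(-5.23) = -15.23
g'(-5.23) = 1.00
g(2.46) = -7.54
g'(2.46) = 1.00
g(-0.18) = -10.18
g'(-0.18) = 1.00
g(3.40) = -6.60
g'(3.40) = 1.00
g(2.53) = -7.47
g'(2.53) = 1.00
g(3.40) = -6.60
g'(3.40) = 1.00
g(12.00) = 2.00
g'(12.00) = 1.00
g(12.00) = 2.00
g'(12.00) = 1.00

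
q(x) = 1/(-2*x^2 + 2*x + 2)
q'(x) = (4*x - 2)/(-2*x^2 + 2*x + 2)^2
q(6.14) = -0.02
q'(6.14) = 0.01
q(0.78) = 0.43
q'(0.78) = 0.20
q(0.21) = 0.43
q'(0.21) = -0.21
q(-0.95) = -0.59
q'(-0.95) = -2.00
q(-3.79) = -0.03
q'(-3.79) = -0.01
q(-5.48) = -0.01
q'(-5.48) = -0.01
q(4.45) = -0.03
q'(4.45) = 0.02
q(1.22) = 0.68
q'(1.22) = 1.35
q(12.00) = 0.00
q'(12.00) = 0.00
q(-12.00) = 0.00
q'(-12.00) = 0.00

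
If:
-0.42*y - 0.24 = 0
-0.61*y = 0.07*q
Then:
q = 4.98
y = -0.57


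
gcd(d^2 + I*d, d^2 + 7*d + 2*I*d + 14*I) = 1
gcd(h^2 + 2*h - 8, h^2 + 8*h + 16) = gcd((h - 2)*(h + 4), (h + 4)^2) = h + 4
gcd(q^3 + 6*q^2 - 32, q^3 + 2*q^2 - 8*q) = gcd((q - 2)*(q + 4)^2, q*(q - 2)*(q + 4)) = q^2 + 2*q - 8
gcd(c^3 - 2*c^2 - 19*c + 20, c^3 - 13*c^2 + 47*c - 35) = c^2 - 6*c + 5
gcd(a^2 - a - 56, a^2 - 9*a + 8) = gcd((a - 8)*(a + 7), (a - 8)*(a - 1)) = a - 8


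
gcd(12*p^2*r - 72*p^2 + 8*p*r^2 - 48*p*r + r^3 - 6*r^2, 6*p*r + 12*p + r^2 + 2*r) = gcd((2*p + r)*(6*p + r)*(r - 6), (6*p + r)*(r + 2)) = 6*p + r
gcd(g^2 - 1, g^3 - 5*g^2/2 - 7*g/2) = g + 1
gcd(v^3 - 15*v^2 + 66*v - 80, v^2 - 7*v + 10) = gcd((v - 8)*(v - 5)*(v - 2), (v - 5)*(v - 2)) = v^2 - 7*v + 10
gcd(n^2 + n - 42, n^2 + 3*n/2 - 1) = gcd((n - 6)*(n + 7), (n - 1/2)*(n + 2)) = 1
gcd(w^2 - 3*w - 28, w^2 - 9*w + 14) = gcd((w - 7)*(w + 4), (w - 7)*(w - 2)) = w - 7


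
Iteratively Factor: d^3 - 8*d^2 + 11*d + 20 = (d - 5)*(d^2 - 3*d - 4) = (d - 5)*(d + 1)*(d - 4)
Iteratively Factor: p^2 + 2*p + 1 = (p + 1)*(p + 1)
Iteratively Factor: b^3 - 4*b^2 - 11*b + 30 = (b - 5)*(b^2 + b - 6) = (b - 5)*(b + 3)*(b - 2)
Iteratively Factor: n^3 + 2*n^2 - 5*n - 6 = (n + 3)*(n^2 - n - 2) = (n - 2)*(n + 3)*(n + 1)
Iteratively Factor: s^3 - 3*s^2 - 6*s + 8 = (s - 1)*(s^2 - 2*s - 8) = (s - 1)*(s + 2)*(s - 4)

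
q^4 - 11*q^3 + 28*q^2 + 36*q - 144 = (q - 6)*(q - 4)*(q - 3)*(q + 2)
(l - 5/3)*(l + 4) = l^2 + 7*l/3 - 20/3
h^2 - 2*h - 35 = (h - 7)*(h + 5)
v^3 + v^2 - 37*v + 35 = (v - 5)*(v - 1)*(v + 7)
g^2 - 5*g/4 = g*(g - 5/4)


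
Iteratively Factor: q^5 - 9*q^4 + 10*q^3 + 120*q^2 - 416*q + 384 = (q + 4)*(q^4 - 13*q^3 + 62*q^2 - 128*q + 96) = (q - 3)*(q + 4)*(q^3 - 10*q^2 + 32*q - 32) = (q - 4)*(q - 3)*(q + 4)*(q^2 - 6*q + 8) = (q - 4)^2*(q - 3)*(q + 4)*(q - 2)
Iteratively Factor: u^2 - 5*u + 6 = (u - 2)*(u - 3)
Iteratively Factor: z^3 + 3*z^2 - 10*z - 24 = (z + 4)*(z^2 - z - 6) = (z + 2)*(z + 4)*(z - 3)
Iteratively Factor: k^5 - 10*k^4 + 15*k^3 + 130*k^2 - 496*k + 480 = (k - 3)*(k^4 - 7*k^3 - 6*k^2 + 112*k - 160) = (k - 5)*(k - 3)*(k^3 - 2*k^2 - 16*k + 32) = (k - 5)*(k - 4)*(k - 3)*(k^2 + 2*k - 8) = (k - 5)*(k - 4)*(k - 3)*(k - 2)*(k + 4)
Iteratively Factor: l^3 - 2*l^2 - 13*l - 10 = (l + 2)*(l^2 - 4*l - 5) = (l - 5)*(l + 2)*(l + 1)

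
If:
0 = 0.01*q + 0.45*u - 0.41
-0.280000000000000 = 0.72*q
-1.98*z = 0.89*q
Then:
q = -0.39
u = 0.92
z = 0.17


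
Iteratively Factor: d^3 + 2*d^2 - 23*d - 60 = (d - 5)*(d^2 + 7*d + 12) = (d - 5)*(d + 3)*(d + 4)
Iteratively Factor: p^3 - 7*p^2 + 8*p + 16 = (p + 1)*(p^2 - 8*p + 16) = (p - 4)*(p + 1)*(p - 4)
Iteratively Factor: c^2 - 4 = (c + 2)*(c - 2)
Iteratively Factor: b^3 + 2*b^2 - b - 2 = (b - 1)*(b^2 + 3*b + 2) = (b - 1)*(b + 1)*(b + 2)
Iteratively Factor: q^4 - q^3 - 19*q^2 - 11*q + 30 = (q + 2)*(q^3 - 3*q^2 - 13*q + 15) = (q - 1)*(q + 2)*(q^2 - 2*q - 15) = (q - 1)*(q + 2)*(q + 3)*(q - 5)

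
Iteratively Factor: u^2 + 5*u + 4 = (u + 1)*(u + 4)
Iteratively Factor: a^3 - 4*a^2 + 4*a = (a - 2)*(a^2 - 2*a) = (a - 2)^2*(a)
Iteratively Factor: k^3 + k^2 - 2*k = (k - 1)*(k^2 + 2*k) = k*(k - 1)*(k + 2)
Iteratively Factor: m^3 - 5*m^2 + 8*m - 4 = (m - 2)*(m^2 - 3*m + 2) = (m - 2)*(m - 1)*(m - 2)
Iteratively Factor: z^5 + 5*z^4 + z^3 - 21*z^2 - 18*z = (z + 3)*(z^4 + 2*z^3 - 5*z^2 - 6*z) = (z + 3)^2*(z^3 - z^2 - 2*z) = (z + 1)*(z + 3)^2*(z^2 - 2*z) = (z - 2)*(z + 1)*(z + 3)^2*(z)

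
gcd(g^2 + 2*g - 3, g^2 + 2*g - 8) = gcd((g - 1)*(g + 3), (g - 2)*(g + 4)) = 1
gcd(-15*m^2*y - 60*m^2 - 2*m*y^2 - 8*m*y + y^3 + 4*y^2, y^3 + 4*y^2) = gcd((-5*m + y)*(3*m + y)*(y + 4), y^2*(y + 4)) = y + 4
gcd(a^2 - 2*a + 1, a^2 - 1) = a - 1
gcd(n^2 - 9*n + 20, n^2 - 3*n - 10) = n - 5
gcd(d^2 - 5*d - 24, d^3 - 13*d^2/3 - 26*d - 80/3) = d - 8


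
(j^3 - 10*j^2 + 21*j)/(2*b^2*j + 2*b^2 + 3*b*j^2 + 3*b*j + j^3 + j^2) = j*(j^2 - 10*j + 21)/(2*b^2*j + 2*b^2 + 3*b*j^2 + 3*b*j + j^3 + j^2)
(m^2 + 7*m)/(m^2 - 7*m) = (m + 7)/(m - 7)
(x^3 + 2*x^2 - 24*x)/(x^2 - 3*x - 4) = x*(x + 6)/(x + 1)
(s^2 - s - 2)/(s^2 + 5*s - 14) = (s + 1)/(s + 7)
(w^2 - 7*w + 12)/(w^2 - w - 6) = (w - 4)/(w + 2)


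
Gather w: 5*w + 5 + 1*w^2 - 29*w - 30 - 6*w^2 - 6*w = -5*w^2 - 30*w - 25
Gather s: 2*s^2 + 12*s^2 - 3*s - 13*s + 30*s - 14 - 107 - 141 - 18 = 14*s^2 + 14*s - 280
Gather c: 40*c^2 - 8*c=40*c^2 - 8*c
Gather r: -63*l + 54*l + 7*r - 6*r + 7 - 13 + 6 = -9*l + r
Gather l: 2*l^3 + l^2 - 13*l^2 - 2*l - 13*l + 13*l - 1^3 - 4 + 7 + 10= 2*l^3 - 12*l^2 - 2*l + 12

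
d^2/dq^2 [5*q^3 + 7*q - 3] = 30*q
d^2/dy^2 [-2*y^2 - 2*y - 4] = -4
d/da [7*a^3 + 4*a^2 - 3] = a*(21*a + 8)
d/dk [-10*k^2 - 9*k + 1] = -20*k - 9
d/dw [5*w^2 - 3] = 10*w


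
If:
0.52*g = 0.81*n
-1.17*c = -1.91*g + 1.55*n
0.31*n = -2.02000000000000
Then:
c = -7.94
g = -10.15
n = -6.52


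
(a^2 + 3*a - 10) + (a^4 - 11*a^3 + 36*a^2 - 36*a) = a^4 - 11*a^3 + 37*a^2 - 33*a - 10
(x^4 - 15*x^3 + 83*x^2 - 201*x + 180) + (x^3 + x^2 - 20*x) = x^4 - 14*x^3 + 84*x^2 - 221*x + 180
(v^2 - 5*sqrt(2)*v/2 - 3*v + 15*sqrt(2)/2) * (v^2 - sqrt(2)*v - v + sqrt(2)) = v^4 - 7*sqrt(2)*v^3/2 - 4*v^3 + 8*v^2 + 14*sqrt(2)*v^2 - 20*v - 21*sqrt(2)*v/2 + 15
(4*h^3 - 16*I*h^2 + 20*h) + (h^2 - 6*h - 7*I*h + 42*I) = 4*h^3 + h^2 - 16*I*h^2 + 14*h - 7*I*h + 42*I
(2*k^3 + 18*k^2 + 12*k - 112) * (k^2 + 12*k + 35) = 2*k^5 + 42*k^4 + 298*k^3 + 662*k^2 - 924*k - 3920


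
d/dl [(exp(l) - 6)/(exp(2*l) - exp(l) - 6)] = (-(exp(l) - 6)*(2*exp(l) - 1) + exp(2*l) - exp(l) - 6)*exp(l)/(-exp(2*l) + exp(l) + 6)^2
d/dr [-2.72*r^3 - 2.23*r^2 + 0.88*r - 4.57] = -8.16*r^2 - 4.46*r + 0.88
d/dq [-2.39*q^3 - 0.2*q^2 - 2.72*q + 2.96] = -7.17*q^2 - 0.4*q - 2.72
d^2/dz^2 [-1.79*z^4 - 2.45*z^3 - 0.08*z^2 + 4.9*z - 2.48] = -21.48*z^2 - 14.7*z - 0.16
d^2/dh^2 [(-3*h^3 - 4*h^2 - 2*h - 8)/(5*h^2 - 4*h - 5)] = 2*(-253*h^3 - 1080*h^2 + 105*h - 388)/(125*h^6 - 300*h^5 - 135*h^4 + 536*h^3 + 135*h^2 - 300*h - 125)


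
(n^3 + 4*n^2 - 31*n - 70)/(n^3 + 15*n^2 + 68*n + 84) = (n - 5)/(n + 6)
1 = 1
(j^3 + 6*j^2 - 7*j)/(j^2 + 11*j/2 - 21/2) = 2*j*(j - 1)/(2*j - 3)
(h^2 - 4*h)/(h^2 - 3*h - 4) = h/(h + 1)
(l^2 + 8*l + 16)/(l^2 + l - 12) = (l + 4)/(l - 3)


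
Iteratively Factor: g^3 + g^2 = (g + 1)*(g^2) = g*(g + 1)*(g)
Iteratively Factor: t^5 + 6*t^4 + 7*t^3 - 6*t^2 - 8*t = (t + 1)*(t^4 + 5*t^3 + 2*t^2 - 8*t) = (t + 1)*(t + 4)*(t^3 + t^2 - 2*t) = (t + 1)*(t + 2)*(t + 4)*(t^2 - t) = (t - 1)*(t + 1)*(t + 2)*(t + 4)*(t)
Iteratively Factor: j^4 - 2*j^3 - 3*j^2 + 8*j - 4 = (j + 2)*(j^3 - 4*j^2 + 5*j - 2) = (j - 1)*(j + 2)*(j^2 - 3*j + 2) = (j - 2)*(j - 1)*(j + 2)*(j - 1)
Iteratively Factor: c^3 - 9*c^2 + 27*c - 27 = (c - 3)*(c^2 - 6*c + 9) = (c - 3)^2*(c - 3)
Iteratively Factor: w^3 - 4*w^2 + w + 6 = (w + 1)*(w^2 - 5*w + 6) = (w - 2)*(w + 1)*(w - 3)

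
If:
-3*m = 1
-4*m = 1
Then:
No Solution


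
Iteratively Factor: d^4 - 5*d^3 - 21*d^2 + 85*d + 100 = (d - 5)*(d^3 - 21*d - 20) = (d - 5)^2*(d^2 + 5*d + 4) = (d - 5)^2*(d + 4)*(d + 1)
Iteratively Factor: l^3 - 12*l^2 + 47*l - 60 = (l - 4)*(l^2 - 8*l + 15) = (l - 5)*(l - 4)*(l - 3)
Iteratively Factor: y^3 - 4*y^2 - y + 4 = (y - 4)*(y^2 - 1) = (y - 4)*(y - 1)*(y + 1)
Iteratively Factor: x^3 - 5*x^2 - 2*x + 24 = (x - 4)*(x^2 - x - 6) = (x - 4)*(x - 3)*(x + 2)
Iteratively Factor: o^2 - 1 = (o + 1)*(o - 1)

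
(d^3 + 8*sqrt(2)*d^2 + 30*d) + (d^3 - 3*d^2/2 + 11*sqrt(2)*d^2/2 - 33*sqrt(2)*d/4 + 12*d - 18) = 2*d^3 - 3*d^2/2 + 27*sqrt(2)*d^2/2 - 33*sqrt(2)*d/4 + 42*d - 18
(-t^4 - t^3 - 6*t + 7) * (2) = -2*t^4 - 2*t^3 - 12*t + 14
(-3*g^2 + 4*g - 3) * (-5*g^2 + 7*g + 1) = 15*g^4 - 41*g^3 + 40*g^2 - 17*g - 3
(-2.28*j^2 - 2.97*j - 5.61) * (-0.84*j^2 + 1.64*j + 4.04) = 1.9152*j^4 - 1.2444*j^3 - 9.3696*j^2 - 21.1992*j - 22.6644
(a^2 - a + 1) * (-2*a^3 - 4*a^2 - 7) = -2*a^5 - 2*a^4 + 2*a^3 - 11*a^2 + 7*a - 7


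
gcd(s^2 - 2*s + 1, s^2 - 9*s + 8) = s - 1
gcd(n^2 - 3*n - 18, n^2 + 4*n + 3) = n + 3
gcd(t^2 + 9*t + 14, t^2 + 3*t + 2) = t + 2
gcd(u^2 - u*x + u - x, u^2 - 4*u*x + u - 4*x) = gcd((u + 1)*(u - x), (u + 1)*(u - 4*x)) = u + 1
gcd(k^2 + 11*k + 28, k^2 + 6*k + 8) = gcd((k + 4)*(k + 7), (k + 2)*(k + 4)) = k + 4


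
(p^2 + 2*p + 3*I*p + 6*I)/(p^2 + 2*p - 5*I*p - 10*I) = (p + 3*I)/(p - 5*I)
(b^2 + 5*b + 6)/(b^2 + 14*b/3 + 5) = 3*(b + 2)/(3*b + 5)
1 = 1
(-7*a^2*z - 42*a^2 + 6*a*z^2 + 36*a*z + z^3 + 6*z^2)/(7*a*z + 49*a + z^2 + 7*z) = (-a*z - 6*a + z^2 + 6*z)/(z + 7)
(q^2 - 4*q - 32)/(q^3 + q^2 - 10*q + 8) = (q - 8)/(q^2 - 3*q + 2)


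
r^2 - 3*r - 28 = (r - 7)*(r + 4)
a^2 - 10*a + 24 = (a - 6)*(a - 4)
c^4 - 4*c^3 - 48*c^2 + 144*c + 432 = (c - 6)^2*(c + 2)*(c + 6)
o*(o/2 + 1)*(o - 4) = o^3/2 - o^2 - 4*o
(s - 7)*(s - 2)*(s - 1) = s^3 - 10*s^2 + 23*s - 14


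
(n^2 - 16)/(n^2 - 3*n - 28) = (n - 4)/(n - 7)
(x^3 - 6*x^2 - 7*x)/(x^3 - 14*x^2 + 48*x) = (x^2 - 6*x - 7)/(x^2 - 14*x + 48)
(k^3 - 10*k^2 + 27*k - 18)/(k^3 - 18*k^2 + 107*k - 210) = (k^2 - 4*k + 3)/(k^2 - 12*k + 35)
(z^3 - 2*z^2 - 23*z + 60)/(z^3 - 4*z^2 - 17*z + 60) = (z^2 + z - 20)/(z^2 - z - 20)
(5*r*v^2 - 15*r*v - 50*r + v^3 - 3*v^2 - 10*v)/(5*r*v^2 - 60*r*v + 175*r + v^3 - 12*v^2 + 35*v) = (v + 2)/(v - 7)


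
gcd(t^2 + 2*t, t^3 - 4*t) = t^2 + 2*t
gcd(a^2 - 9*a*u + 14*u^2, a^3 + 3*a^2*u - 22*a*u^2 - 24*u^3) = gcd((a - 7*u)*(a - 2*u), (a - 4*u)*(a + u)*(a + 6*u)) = 1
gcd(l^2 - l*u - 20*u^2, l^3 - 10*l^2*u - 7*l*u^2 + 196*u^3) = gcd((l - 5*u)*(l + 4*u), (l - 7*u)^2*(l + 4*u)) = l + 4*u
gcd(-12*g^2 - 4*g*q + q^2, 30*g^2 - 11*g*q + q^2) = -6*g + q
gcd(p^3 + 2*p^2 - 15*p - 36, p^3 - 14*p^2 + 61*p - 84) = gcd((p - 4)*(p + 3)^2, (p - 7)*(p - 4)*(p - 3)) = p - 4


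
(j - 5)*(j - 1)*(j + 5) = j^3 - j^2 - 25*j + 25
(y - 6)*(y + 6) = y^2 - 36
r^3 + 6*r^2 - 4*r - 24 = (r - 2)*(r + 2)*(r + 6)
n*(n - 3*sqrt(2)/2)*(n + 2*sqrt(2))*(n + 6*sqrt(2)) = n^4 + 13*sqrt(2)*n^3/2 - 36*sqrt(2)*n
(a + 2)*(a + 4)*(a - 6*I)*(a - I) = a^4 + 6*a^3 - 7*I*a^3 + 2*a^2 - 42*I*a^2 - 36*a - 56*I*a - 48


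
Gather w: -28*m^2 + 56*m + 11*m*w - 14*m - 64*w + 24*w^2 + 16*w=-28*m^2 + 42*m + 24*w^2 + w*(11*m - 48)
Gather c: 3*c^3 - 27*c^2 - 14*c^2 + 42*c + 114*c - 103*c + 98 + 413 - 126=3*c^3 - 41*c^2 + 53*c + 385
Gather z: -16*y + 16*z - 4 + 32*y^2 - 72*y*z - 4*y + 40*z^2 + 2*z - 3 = 32*y^2 - 20*y + 40*z^2 + z*(18 - 72*y) - 7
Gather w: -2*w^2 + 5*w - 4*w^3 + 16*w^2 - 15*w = -4*w^3 + 14*w^2 - 10*w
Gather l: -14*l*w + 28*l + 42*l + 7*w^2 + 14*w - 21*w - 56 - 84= l*(70 - 14*w) + 7*w^2 - 7*w - 140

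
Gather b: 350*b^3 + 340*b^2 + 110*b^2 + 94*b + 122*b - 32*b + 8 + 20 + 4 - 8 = 350*b^3 + 450*b^2 + 184*b + 24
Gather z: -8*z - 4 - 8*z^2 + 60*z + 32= -8*z^2 + 52*z + 28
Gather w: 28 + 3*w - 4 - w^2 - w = -w^2 + 2*w + 24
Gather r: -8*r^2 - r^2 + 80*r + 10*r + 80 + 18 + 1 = -9*r^2 + 90*r + 99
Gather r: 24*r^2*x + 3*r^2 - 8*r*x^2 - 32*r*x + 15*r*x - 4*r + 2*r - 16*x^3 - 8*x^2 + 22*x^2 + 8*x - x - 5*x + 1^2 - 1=r^2*(24*x + 3) + r*(-8*x^2 - 17*x - 2) - 16*x^3 + 14*x^2 + 2*x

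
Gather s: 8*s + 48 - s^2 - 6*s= -s^2 + 2*s + 48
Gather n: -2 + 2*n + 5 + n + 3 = 3*n + 6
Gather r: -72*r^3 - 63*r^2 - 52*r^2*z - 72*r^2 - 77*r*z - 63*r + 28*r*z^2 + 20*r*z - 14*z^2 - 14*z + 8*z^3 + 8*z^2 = -72*r^3 + r^2*(-52*z - 135) + r*(28*z^2 - 57*z - 63) + 8*z^3 - 6*z^2 - 14*z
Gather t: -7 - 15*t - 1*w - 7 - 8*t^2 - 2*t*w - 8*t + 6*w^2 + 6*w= -8*t^2 + t*(-2*w - 23) + 6*w^2 + 5*w - 14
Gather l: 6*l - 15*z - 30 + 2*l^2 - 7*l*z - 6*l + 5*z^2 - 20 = 2*l^2 - 7*l*z + 5*z^2 - 15*z - 50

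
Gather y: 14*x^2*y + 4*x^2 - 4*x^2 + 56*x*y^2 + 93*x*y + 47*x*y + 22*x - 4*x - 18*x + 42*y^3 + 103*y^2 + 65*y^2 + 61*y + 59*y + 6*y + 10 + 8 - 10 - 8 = 42*y^3 + y^2*(56*x + 168) + y*(14*x^2 + 140*x + 126)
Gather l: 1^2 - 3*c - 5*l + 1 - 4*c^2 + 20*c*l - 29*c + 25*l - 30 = -4*c^2 - 32*c + l*(20*c + 20) - 28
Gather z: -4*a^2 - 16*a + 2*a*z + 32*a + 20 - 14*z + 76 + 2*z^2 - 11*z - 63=-4*a^2 + 16*a + 2*z^2 + z*(2*a - 25) + 33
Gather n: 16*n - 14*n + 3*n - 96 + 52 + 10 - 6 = 5*n - 40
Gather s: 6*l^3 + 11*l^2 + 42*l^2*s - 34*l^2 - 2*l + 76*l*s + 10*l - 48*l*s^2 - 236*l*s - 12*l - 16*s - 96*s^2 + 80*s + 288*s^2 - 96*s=6*l^3 - 23*l^2 - 4*l + s^2*(192 - 48*l) + s*(42*l^2 - 160*l - 32)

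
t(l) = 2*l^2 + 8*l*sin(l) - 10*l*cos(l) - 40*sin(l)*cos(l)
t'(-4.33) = -4.55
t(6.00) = 11.71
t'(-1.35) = 31.57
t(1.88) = 38.71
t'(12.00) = 34.92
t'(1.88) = 64.11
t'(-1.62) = 42.65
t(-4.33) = 3.05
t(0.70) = -20.48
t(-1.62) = 15.43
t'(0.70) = 2.30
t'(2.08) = 51.22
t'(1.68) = 70.05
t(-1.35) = 25.69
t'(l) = 10*l*sin(l) + 8*l*cos(l) + 4*l + 40*sin(l)^2 + 8*sin(l) - 40*cos(l)^2 - 10*cos(l)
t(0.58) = -19.97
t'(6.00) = 7.73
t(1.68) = 25.17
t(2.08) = 50.35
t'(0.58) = -10.57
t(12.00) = 153.34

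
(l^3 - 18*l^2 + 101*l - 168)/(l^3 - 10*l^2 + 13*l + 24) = (l - 7)/(l + 1)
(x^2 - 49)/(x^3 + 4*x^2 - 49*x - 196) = 1/(x + 4)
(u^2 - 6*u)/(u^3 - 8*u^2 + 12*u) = 1/(u - 2)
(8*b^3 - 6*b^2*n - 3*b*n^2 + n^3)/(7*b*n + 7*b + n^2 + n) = (8*b^3 - 6*b^2*n - 3*b*n^2 + n^3)/(7*b*n + 7*b + n^2 + n)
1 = 1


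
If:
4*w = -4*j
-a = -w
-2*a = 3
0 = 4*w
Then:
No Solution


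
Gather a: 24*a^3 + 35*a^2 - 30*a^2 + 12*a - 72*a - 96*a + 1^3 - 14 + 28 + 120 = 24*a^3 + 5*a^2 - 156*a + 135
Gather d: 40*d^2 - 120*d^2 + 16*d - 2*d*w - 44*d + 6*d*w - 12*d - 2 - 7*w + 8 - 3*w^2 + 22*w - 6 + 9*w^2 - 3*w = -80*d^2 + d*(4*w - 40) + 6*w^2 + 12*w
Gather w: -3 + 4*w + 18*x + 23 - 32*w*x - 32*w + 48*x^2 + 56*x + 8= w*(-32*x - 28) + 48*x^2 + 74*x + 28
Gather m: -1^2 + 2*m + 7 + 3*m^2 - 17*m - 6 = 3*m^2 - 15*m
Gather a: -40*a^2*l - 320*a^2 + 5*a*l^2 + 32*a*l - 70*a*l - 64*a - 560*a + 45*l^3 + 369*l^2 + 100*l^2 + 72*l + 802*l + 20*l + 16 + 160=a^2*(-40*l - 320) + a*(5*l^2 - 38*l - 624) + 45*l^3 + 469*l^2 + 894*l + 176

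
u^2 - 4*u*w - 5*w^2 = (u - 5*w)*(u + w)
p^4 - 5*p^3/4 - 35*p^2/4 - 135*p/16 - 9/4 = (p - 4)*(p + 1/2)*(p + 3/4)*(p + 3/2)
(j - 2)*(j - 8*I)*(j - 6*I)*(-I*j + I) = -I*j^4 - 14*j^3 + 3*I*j^3 + 42*j^2 + 46*I*j^2 - 28*j - 144*I*j + 96*I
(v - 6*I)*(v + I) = v^2 - 5*I*v + 6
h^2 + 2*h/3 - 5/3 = (h - 1)*(h + 5/3)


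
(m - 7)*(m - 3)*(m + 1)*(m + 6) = m^4 - 3*m^3 - 43*m^2 + 87*m + 126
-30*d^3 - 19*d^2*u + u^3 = (-5*d + u)*(2*d + u)*(3*d + u)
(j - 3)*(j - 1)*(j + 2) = j^3 - 2*j^2 - 5*j + 6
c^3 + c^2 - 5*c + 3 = (c - 1)^2*(c + 3)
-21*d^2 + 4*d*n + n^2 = (-3*d + n)*(7*d + n)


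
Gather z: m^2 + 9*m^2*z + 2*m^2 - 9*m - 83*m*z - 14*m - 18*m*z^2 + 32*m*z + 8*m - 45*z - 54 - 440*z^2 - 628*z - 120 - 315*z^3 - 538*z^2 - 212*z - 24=3*m^2 - 15*m - 315*z^3 + z^2*(-18*m - 978) + z*(9*m^2 - 51*m - 885) - 198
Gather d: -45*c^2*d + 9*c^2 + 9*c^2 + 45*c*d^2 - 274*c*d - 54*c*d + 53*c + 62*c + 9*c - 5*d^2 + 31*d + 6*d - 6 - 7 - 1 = 18*c^2 + 124*c + d^2*(45*c - 5) + d*(-45*c^2 - 328*c + 37) - 14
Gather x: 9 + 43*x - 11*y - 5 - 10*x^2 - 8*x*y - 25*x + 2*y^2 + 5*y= -10*x^2 + x*(18 - 8*y) + 2*y^2 - 6*y + 4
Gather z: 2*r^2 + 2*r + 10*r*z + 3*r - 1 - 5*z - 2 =2*r^2 + 5*r + z*(10*r - 5) - 3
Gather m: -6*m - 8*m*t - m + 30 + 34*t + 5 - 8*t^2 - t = m*(-8*t - 7) - 8*t^2 + 33*t + 35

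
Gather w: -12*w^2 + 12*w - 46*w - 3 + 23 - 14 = -12*w^2 - 34*w + 6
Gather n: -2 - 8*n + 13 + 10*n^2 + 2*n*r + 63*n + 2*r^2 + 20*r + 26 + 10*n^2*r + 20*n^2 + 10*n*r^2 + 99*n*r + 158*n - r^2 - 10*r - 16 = n^2*(10*r + 30) + n*(10*r^2 + 101*r + 213) + r^2 + 10*r + 21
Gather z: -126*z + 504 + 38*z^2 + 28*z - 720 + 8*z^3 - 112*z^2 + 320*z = 8*z^3 - 74*z^2 + 222*z - 216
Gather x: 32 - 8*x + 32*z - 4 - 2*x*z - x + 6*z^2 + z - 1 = x*(-2*z - 9) + 6*z^2 + 33*z + 27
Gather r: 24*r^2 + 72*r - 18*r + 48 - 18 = 24*r^2 + 54*r + 30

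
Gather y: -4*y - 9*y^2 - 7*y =-9*y^2 - 11*y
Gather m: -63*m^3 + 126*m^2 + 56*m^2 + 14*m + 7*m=-63*m^3 + 182*m^2 + 21*m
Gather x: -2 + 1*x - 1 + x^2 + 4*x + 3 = x^2 + 5*x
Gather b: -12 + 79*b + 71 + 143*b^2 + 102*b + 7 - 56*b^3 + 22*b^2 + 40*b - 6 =-56*b^3 + 165*b^2 + 221*b + 60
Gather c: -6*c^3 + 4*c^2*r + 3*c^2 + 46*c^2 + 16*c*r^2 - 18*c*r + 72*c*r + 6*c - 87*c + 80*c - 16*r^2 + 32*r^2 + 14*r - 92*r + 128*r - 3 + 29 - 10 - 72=-6*c^3 + c^2*(4*r + 49) + c*(16*r^2 + 54*r - 1) + 16*r^2 + 50*r - 56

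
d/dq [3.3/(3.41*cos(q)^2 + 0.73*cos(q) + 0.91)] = (22.506*cos(q) + 2.409)*sin(q)/(3.41*cos(q)^2 + 0.73*cos(q) + 0.91)^2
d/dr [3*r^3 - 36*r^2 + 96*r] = 9*r^2 - 72*r + 96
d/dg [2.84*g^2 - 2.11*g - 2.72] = 5.68*g - 2.11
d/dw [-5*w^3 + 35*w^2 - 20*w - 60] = -15*w^2 + 70*w - 20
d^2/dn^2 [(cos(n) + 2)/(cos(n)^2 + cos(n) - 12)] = (-9*(1 - cos(2*n))^2*cos(n)/4 - 7*(1 - cos(2*n))^2/4 - 281*cos(n)/2 - 56*cos(2*n) - 21*cos(3*n) + cos(5*n)/2 + 27)/((cos(n) - 3)^3*(cos(n) + 4)^3)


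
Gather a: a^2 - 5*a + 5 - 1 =a^2 - 5*a + 4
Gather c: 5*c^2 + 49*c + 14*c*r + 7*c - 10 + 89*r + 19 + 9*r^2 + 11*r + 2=5*c^2 + c*(14*r + 56) + 9*r^2 + 100*r + 11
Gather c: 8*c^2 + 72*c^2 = 80*c^2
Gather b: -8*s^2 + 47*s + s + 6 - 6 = -8*s^2 + 48*s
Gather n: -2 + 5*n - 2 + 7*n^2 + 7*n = 7*n^2 + 12*n - 4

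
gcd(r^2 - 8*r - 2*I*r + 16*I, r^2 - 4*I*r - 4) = r - 2*I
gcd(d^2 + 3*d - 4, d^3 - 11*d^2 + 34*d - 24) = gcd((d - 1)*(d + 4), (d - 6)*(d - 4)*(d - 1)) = d - 1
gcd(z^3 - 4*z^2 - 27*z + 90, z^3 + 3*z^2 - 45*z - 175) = z + 5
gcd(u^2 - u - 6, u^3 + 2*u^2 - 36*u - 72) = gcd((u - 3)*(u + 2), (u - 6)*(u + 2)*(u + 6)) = u + 2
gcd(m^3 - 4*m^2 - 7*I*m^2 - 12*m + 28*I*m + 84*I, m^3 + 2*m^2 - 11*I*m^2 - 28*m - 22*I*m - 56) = m^2 + m*(2 - 7*I) - 14*I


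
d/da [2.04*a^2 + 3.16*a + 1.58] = 4.08*a + 3.16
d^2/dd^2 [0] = 0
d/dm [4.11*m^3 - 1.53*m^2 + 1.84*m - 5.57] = 12.33*m^2 - 3.06*m + 1.84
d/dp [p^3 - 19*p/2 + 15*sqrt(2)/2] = 3*p^2 - 19/2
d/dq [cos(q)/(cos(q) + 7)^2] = (cos(q) - 7)*sin(q)/(cos(q) + 7)^3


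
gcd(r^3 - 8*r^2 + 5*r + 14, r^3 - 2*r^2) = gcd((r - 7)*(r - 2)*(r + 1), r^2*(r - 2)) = r - 2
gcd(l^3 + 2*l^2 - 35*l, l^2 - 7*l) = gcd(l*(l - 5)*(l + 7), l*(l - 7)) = l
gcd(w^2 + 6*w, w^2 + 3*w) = w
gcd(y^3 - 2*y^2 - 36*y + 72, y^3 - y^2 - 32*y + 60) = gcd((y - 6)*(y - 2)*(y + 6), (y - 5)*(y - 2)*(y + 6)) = y^2 + 4*y - 12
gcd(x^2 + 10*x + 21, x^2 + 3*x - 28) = x + 7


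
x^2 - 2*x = x*(x - 2)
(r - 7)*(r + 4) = r^2 - 3*r - 28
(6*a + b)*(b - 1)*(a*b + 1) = 6*a^2*b^2 - 6*a^2*b + a*b^3 - a*b^2 + 6*a*b - 6*a + b^2 - b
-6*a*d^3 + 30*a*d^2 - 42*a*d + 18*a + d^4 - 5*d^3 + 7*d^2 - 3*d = (-6*a + d)*(d - 3)*(d - 1)^2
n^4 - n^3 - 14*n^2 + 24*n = n*(n - 3)*(n - 2)*(n + 4)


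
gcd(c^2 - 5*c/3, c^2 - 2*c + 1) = 1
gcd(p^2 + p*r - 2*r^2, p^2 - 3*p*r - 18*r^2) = 1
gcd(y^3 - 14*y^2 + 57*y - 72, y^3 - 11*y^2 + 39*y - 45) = y^2 - 6*y + 9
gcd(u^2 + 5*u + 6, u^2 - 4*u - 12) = u + 2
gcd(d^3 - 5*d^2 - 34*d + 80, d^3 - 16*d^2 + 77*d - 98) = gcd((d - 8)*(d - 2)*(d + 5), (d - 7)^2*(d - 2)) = d - 2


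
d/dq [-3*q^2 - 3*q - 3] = -6*q - 3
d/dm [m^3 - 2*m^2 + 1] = m*(3*m - 4)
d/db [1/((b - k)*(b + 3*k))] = ((-b + k)*(b + 3*k) - (b - k)^2)/((b - k)^3*(b + 3*k)^2)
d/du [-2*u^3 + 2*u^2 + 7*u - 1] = -6*u^2 + 4*u + 7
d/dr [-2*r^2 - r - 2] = -4*r - 1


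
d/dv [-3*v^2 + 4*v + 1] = 4 - 6*v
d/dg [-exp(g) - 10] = -exp(g)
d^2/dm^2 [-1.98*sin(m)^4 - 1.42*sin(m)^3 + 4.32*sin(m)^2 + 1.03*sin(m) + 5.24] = 31.68*sin(m)^4 + 12.78*sin(m)^3 - 41.04*sin(m)^2 - 9.55*sin(m) + 8.64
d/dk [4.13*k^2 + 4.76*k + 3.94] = 8.26*k + 4.76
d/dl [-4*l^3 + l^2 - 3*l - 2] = -12*l^2 + 2*l - 3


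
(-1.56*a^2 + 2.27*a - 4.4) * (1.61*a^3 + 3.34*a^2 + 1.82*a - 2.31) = -2.5116*a^5 - 1.5557*a^4 - 2.3414*a^3 - 6.961*a^2 - 13.2517*a + 10.164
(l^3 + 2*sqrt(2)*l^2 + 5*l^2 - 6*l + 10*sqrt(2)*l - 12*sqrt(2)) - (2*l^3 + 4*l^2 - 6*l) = -l^3 + l^2 + 2*sqrt(2)*l^2 + 10*sqrt(2)*l - 12*sqrt(2)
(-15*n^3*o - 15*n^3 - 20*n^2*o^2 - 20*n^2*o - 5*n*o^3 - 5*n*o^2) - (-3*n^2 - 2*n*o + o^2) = -15*n^3*o - 15*n^3 - 20*n^2*o^2 - 20*n^2*o + 3*n^2 - 5*n*o^3 - 5*n*o^2 + 2*n*o - o^2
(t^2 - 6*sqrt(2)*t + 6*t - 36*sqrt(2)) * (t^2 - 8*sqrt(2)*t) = t^4 - 14*sqrt(2)*t^3 + 6*t^3 - 84*sqrt(2)*t^2 + 96*t^2 + 576*t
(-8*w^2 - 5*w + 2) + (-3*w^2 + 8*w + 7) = -11*w^2 + 3*w + 9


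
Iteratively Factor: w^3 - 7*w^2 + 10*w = (w - 5)*(w^2 - 2*w) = (w - 5)*(w - 2)*(w)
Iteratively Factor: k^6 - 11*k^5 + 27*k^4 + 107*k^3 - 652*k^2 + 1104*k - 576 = (k - 1)*(k^5 - 10*k^4 + 17*k^3 + 124*k^2 - 528*k + 576) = (k - 3)*(k - 1)*(k^4 - 7*k^3 - 4*k^2 + 112*k - 192) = (k - 4)*(k - 3)*(k - 1)*(k^3 - 3*k^2 - 16*k + 48) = (k - 4)*(k - 3)^2*(k - 1)*(k^2 - 16) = (k - 4)*(k - 3)^2*(k - 1)*(k + 4)*(k - 4)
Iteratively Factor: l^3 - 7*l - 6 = (l - 3)*(l^2 + 3*l + 2) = (l - 3)*(l + 2)*(l + 1)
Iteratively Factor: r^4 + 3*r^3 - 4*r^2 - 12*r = (r + 2)*(r^3 + r^2 - 6*r) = r*(r + 2)*(r^2 + r - 6) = r*(r - 2)*(r + 2)*(r + 3)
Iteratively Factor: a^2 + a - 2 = (a - 1)*(a + 2)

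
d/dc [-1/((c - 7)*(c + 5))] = 2*(c - 1)/((c - 7)^2*(c + 5)^2)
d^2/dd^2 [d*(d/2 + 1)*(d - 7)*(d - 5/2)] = 6*d^2 - 45*d/2 - 3/2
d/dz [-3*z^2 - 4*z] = -6*z - 4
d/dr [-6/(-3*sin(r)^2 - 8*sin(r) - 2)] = -12*(3*sin(r) + 4)*cos(r)/(3*sin(r)^2 + 8*sin(r) + 2)^2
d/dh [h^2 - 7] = 2*h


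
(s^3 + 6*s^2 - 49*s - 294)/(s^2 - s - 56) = (s^2 - s - 42)/(s - 8)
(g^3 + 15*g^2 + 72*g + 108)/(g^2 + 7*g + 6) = (g^2 + 9*g + 18)/(g + 1)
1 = 1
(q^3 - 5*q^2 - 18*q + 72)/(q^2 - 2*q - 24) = q - 3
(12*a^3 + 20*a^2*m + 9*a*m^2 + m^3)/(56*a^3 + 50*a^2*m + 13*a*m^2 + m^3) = (6*a^2 + 7*a*m + m^2)/(28*a^2 + 11*a*m + m^2)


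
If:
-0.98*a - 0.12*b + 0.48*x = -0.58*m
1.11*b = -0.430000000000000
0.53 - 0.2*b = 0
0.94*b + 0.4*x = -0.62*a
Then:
No Solution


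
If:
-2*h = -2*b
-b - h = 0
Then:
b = 0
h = 0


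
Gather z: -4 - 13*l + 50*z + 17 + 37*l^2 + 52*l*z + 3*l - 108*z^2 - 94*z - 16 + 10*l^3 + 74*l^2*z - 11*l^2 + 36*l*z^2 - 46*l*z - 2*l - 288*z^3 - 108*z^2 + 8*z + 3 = 10*l^3 + 26*l^2 - 12*l - 288*z^3 + z^2*(36*l - 216) + z*(74*l^2 + 6*l - 36)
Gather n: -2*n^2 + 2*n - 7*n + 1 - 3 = -2*n^2 - 5*n - 2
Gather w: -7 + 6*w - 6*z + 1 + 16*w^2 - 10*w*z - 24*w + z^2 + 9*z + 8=16*w^2 + w*(-10*z - 18) + z^2 + 3*z + 2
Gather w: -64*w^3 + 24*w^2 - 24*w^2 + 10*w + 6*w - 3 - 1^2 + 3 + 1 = -64*w^3 + 16*w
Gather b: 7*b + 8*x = 7*b + 8*x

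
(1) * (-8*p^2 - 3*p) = -8*p^2 - 3*p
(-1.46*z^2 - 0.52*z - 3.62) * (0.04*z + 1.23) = -0.0584*z^3 - 1.8166*z^2 - 0.7844*z - 4.4526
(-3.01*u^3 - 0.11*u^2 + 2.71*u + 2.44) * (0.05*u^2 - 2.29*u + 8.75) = -0.1505*u^5 + 6.8874*u^4 - 25.9501*u^3 - 7.0464*u^2 + 18.1249*u + 21.35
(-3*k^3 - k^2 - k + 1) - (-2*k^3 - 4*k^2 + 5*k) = -k^3 + 3*k^2 - 6*k + 1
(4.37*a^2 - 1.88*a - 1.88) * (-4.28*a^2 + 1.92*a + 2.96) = -18.7036*a^4 + 16.4368*a^3 + 17.372*a^2 - 9.1744*a - 5.5648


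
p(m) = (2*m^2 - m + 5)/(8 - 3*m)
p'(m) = (4*m - 1)/(8 - 3*m) + 3*(2*m^2 - m + 5)/(8 - 3*m)^2 = (-6*m^2 + 32*m + 7)/(9*m^2 - 48*m + 64)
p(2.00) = 5.50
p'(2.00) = 11.75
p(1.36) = 1.87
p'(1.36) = 2.57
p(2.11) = 7.06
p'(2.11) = 17.14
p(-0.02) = 0.62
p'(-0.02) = 0.10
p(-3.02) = 1.54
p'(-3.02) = -0.50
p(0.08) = 0.64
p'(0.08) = 0.16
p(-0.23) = 0.61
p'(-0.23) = -0.01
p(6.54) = -7.23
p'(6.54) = -0.30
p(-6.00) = 3.19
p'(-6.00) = -0.59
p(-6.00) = 3.19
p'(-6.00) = -0.59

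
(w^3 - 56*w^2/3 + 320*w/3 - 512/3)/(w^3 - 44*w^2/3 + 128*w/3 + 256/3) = (3*w - 8)/(3*w + 4)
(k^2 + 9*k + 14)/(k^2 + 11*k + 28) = (k + 2)/(k + 4)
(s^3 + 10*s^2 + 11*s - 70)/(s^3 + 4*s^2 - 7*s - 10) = (s + 7)/(s + 1)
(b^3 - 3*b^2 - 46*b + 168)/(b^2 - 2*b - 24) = (b^2 + 3*b - 28)/(b + 4)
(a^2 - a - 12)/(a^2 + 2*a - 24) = (a + 3)/(a + 6)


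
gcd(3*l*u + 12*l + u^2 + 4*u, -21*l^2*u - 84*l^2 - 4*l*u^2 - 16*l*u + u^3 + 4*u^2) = 3*l*u + 12*l + u^2 + 4*u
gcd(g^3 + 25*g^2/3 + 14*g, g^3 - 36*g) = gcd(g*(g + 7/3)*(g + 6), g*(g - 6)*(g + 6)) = g^2 + 6*g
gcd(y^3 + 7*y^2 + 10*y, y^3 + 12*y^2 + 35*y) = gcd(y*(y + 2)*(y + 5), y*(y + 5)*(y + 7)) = y^2 + 5*y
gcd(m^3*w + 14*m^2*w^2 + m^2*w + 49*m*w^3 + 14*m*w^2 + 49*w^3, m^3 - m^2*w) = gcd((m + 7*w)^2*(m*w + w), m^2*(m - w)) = 1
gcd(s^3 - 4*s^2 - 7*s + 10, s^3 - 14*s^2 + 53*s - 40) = s^2 - 6*s + 5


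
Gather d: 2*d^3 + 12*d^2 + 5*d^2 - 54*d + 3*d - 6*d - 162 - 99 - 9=2*d^3 + 17*d^2 - 57*d - 270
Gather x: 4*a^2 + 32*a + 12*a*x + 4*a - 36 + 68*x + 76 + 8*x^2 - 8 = 4*a^2 + 36*a + 8*x^2 + x*(12*a + 68) + 32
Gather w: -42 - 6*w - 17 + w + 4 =-5*w - 55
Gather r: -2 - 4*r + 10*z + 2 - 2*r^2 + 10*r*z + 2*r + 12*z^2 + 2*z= -2*r^2 + r*(10*z - 2) + 12*z^2 + 12*z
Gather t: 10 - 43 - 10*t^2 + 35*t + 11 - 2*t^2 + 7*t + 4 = -12*t^2 + 42*t - 18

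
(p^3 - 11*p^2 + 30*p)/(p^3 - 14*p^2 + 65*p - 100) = p*(p - 6)/(p^2 - 9*p + 20)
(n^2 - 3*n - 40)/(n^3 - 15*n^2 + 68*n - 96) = (n + 5)/(n^2 - 7*n + 12)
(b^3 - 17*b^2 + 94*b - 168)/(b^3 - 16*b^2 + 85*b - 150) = (b^2 - 11*b + 28)/(b^2 - 10*b + 25)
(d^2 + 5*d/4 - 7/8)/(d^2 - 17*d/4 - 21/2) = (d - 1/2)/(d - 6)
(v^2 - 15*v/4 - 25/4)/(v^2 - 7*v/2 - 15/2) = (4*v + 5)/(2*(2*v + 3))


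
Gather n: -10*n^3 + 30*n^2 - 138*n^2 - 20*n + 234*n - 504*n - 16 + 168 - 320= -10*n^3 - 108*n^2 - 290*n - 168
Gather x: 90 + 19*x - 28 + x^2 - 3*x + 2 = x^2 + 16*x + 64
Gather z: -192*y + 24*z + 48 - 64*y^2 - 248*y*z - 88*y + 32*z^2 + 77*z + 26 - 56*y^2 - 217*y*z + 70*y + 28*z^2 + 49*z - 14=-120*y^2 - 210*y + 60*z^2 + z*(150 - 465*y) + 60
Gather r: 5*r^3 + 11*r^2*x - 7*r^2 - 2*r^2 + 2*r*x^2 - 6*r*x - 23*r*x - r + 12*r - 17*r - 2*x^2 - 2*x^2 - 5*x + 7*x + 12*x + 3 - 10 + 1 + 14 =5*r^3 + r^2*(11*x - 9) + r*(2*x^2 - 29*x - 6) - 4*x^2 + 14*x + 8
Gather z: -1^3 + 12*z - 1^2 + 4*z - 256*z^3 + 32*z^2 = -256*z^3 + 32*z^2 + 16*z - 2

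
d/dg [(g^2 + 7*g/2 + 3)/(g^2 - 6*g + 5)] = (-19*g^2 + 8*g + 71)/(2*(g^4 - 12*g^3 + 46*g^2 - 60*g + 25))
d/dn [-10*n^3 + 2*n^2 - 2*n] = -30*n^2 + 4*n - 2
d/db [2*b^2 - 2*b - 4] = 4*b - 2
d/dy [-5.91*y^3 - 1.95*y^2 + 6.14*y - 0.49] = -17.73*y^2 - 3.9*y + 6.14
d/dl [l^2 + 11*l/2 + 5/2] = 2*l + 11/2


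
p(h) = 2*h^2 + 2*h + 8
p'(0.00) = 2.00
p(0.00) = 8.00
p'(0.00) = 2.00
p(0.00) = 8.00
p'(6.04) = 26.16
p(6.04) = 93.04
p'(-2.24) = -6.96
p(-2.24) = 13.56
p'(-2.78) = -9.12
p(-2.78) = 17.90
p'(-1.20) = -2.80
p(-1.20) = 8.48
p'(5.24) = 22.96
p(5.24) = 73.40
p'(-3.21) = -10.84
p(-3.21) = 22.19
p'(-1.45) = -3.80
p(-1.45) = 9.30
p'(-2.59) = -8.36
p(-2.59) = 16.24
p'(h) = 4*h + 2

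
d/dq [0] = 0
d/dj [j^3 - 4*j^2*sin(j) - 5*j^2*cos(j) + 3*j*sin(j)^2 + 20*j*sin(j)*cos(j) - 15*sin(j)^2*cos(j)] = 5*j^2*sin(j) - 4*j^2*cos(j) + 3*j^2 - 8*j*sin(j) + 3*j*sin(2*j) - 10*j*cos(j) + 20*j*cos(2*j) + 15*sin(j)/4 + 10*sin(2*j) - 45*sin(3*j)/4 - 3*cos(2*j)/2 + 3/2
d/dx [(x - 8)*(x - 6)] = 2*x - 14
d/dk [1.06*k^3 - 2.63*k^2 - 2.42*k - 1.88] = 3.18*k^2 - 5.26*k - 2.42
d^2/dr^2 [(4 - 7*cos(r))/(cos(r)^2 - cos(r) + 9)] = (-63*sin(r)^4*cos(r) + 9*sin(r)^4 + 209*sin(r)^2 - 1193*cos(r)/2 + 81*cos(3*r) + 7*cos(5*r)/2 - 28)/(sin(r)^2 + cos(r) - 10)^3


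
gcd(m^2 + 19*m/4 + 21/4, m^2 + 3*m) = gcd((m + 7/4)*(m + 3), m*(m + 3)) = m + 3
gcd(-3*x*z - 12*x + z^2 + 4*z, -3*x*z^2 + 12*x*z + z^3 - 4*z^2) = 3*x - z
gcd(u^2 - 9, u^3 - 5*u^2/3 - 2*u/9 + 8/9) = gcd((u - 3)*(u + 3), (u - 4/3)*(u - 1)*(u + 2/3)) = 1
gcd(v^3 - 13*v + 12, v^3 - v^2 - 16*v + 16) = v^2 + 3*v - 4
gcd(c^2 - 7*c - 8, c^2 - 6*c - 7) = c + 1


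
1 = 1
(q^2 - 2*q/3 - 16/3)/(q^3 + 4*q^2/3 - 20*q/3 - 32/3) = 1/(q + 2)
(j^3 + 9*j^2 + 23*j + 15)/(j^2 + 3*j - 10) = (j^2 + 4*j + 3)/(j - 2)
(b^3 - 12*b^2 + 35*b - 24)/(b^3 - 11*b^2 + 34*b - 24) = (b^2 - 11*b + 24)/(b^2 - 10*b + 24)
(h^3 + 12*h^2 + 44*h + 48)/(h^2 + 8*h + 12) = h + 4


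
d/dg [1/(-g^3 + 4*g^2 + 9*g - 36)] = (3*g^2 - 8*g - 9)/(g^3 - 4*g^2 - 9*g + 36)^2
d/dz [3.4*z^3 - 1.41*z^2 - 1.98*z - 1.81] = 10.2*z^2 - 2.82*z - 1.98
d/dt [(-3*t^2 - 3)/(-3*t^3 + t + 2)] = 3*(-2*t*(-3*t^3 + t + 2) - (t^2 + 1)*(9*t^2 - 1))/(-3*t^3 + t + 2)^2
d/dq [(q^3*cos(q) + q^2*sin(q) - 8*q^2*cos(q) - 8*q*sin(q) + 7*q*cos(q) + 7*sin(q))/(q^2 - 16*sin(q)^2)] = (-2*(q - 8*sin(2*q))*(q^3*cos(q) + q^2*sin(q) - 8*q^2*cos(q) - 8*q*sin(q) + 7*q*cos(q) + 7*sin(q)) + (q^2 - 16*sin(q)^2)*(-q^3*sin(q) + 8*q^2*sin(q) + 4*q^2*cos(q) - 5*q*sin(q) - 24*q*cos(q) - 8*sin(q) + 14*cos(q)))/(q^2 - 16*sin(q)^2)^2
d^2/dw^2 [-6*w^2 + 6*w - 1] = -12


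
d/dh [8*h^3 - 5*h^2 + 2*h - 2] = 24*h^2 - 10*h + 2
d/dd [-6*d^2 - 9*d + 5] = -12*d - 9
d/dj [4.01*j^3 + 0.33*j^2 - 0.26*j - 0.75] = 12.03*j^2 + 0.66*j - 0.26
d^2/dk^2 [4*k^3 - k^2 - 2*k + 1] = 24*k - 2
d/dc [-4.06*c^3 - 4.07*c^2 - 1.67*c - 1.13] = -12.18*c^2 - 8.14*c - 1.67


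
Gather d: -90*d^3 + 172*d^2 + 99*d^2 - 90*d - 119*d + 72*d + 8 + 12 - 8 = -90*d^3 + 271*d^2 - 137*d + 12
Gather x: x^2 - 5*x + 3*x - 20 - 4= x^2 - 2*x - 24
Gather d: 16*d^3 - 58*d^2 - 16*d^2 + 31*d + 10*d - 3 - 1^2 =16*d^3 - 74*d^2 + 41*d - 4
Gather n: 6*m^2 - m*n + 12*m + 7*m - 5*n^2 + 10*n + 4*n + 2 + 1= 6*m^2 + 19*m - 5*n^2 + n*(14 - m) + 3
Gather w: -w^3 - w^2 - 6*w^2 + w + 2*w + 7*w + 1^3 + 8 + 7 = -w^3 - 7*w^2 + 10*w + 16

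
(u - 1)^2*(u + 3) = u^3 + u^2 - 5*u + 3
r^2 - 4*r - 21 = (r - 7)*(r + 3)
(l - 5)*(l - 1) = l^2 - 6*l + 5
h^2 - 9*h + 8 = (h - 8)*(h - 1)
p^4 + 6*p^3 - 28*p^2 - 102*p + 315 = (p - 3)^2*(p + 5)*(p + 7)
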